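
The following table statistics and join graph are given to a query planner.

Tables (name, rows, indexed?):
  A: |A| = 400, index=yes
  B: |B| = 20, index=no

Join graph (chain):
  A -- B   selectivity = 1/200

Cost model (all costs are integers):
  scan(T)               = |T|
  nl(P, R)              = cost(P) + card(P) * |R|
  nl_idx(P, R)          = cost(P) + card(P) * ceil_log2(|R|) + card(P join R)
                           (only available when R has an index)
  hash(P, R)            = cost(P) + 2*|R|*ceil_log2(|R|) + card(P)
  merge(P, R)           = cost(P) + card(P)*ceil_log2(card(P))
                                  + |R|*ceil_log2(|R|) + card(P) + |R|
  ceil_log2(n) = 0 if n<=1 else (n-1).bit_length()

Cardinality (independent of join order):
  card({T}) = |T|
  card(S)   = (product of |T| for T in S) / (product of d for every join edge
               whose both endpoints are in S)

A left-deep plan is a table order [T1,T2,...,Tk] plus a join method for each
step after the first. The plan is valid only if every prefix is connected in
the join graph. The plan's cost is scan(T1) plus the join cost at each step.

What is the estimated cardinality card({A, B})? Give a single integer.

Tables in S: A(400), B(20)
Edges inside S: A-B(d=200)
numerator = 400 * 20 = 8000
denominator = 200 = 200
card(S) = 8000 / 200 = 40

40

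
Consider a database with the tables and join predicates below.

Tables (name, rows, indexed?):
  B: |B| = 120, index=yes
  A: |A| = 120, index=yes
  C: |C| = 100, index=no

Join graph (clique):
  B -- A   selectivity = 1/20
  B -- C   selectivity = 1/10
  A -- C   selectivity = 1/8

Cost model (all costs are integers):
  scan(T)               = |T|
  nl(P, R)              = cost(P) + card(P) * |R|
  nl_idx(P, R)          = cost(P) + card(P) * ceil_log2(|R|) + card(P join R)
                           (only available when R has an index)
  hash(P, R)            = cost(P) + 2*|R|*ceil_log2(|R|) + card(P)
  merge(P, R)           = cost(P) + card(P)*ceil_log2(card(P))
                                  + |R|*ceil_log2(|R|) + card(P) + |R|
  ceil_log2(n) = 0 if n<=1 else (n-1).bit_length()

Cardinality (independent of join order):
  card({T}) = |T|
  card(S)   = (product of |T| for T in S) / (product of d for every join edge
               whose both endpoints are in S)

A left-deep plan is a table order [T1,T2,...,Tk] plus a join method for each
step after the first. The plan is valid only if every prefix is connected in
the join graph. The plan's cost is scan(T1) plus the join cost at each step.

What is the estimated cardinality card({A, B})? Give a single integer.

720

Tables in S: A(120), B(120)
Edges inside S: B-A(d=20)
numerator = 120 * 120 = 14400
denominator = 20 = 20
card(S) = 14400 / 20 = 720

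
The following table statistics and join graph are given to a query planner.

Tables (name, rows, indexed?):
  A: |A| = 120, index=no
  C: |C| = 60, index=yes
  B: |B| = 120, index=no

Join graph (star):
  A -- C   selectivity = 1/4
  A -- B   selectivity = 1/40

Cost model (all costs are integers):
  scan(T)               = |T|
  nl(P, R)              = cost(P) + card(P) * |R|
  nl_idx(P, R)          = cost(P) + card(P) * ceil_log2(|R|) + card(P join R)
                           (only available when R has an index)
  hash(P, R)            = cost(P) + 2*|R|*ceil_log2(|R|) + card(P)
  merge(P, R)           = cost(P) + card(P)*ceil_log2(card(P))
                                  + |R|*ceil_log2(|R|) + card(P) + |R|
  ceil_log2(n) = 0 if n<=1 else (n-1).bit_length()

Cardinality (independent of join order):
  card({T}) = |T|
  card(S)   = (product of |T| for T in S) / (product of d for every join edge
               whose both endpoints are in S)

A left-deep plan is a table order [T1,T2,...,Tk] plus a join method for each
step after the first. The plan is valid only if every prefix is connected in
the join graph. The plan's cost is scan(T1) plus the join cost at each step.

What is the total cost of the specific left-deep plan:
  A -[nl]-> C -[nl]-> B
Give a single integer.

223320

step 1: scan A: cost=120, card=120
step 2: join C via nl
    card(P join C) = 120*60/(4) = 1800
    cost = 120 + 120*60 = 7320
step 3: join B via nl
    card(P join B) = 1800*120/(40) = 5400
    cost = 7320 + 1800*120 = 223320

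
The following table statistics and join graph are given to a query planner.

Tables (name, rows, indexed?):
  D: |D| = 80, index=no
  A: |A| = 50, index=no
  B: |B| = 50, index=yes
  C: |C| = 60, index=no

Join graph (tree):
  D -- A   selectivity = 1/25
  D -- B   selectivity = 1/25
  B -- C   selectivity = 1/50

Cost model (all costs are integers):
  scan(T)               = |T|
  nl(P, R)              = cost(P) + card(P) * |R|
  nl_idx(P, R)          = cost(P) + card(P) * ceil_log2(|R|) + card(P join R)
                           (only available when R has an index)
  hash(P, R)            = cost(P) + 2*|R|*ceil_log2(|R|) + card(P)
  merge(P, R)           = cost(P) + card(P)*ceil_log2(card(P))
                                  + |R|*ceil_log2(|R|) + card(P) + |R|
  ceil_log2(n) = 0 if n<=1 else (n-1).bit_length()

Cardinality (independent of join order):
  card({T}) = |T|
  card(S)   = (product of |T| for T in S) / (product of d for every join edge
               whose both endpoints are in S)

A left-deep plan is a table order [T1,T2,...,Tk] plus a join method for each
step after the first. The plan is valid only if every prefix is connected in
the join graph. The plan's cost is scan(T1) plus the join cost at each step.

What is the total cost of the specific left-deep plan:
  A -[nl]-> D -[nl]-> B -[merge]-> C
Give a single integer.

step 1: scan A: cost=50, card=50
step 2: join D via nl
    card(P join D) = 50*80/(25) = 160
    cost = 50 + 50*80 = 4050
step 3: join B via nl
    card(P join B) = 160*50/(25) = 320
    cost = 4050 + 160*50 = 12050
step 4: join C via merge
    card(P join C) = 320*60/(50) = 384
    cost = 12050 + 320*9 + 60*6 + 320 + 60 = 15670

15670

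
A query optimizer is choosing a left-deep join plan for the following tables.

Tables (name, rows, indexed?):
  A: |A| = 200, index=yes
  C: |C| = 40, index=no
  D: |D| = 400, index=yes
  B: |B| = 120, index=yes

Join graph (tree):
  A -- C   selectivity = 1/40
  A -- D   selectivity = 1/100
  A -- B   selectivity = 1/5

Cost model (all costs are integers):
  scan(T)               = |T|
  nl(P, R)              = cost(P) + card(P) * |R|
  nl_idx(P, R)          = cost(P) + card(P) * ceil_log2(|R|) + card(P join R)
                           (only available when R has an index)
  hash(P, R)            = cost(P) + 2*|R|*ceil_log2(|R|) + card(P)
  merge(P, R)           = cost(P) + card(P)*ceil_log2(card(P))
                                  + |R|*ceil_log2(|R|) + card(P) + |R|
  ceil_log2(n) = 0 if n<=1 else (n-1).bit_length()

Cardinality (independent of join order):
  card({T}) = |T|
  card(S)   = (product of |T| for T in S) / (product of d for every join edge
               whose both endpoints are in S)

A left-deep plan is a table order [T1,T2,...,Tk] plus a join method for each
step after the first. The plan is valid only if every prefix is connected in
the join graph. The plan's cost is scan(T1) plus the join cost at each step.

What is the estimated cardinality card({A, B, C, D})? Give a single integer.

19200

Tables in S: A(200), B(120), C(40), D(400)
Edges inside S: A-C(d=40), A-D(d=100), A-B(d=5)
numerator = 200 * 120 * 40 * 400 = 384000000
denominator = 40 * 100 * 5 = 20000
card(S) = 384000000 / 20000 = 19200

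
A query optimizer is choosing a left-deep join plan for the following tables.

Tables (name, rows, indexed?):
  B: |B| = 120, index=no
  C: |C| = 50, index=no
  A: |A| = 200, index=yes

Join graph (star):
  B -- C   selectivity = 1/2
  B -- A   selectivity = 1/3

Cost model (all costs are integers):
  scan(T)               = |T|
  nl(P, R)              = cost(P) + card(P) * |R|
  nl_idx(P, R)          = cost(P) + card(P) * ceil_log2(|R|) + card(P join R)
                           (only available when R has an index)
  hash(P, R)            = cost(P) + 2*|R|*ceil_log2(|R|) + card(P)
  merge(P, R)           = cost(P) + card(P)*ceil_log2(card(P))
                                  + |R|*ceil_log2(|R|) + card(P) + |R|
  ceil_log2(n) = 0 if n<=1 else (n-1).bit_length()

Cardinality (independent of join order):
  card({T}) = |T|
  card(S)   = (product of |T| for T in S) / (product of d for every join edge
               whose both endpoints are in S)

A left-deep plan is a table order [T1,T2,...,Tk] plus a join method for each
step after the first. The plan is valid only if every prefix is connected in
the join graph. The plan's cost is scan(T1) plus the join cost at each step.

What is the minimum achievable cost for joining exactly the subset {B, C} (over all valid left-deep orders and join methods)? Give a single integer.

Selinger DP over subsets of {B,C}:
  {B}: scan cost=120, card=120
  {C}: scan cost=50, card=50
  {BC}: card=3000; try (C,hash)→840, (B,merge)→1360, (C,merge)→1430, (B,hash)→1780, (B,nl)→6050, (C,nl)→6120; best=840 via (C,hash)

840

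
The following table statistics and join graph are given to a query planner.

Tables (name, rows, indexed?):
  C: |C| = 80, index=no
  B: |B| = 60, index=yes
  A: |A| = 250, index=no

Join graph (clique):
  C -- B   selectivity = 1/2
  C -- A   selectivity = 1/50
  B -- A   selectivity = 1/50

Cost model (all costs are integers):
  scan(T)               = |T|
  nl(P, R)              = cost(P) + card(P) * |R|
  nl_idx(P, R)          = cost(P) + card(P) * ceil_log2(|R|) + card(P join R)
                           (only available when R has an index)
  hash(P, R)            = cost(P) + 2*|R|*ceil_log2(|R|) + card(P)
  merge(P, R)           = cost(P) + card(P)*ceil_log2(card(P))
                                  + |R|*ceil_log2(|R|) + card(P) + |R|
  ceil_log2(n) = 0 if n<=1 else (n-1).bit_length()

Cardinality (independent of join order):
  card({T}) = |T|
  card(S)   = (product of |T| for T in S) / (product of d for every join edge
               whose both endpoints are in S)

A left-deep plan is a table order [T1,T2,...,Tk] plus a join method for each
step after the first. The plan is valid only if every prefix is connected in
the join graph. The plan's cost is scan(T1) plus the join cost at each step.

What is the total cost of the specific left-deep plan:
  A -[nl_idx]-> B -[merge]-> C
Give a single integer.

step 1: scan A: cost=250, card=250
step 2: join B via nl_idx
    card(P join B) = 250*60/(50) = 300
    cost = 250 + 250*6 + 300 = 2050
step 3: join C via merge
    card(P join C) = 300*80/(2*50) = 240
    cost = 2050 + 300*9 + 80*7 + 300 + 80 = 5690

5690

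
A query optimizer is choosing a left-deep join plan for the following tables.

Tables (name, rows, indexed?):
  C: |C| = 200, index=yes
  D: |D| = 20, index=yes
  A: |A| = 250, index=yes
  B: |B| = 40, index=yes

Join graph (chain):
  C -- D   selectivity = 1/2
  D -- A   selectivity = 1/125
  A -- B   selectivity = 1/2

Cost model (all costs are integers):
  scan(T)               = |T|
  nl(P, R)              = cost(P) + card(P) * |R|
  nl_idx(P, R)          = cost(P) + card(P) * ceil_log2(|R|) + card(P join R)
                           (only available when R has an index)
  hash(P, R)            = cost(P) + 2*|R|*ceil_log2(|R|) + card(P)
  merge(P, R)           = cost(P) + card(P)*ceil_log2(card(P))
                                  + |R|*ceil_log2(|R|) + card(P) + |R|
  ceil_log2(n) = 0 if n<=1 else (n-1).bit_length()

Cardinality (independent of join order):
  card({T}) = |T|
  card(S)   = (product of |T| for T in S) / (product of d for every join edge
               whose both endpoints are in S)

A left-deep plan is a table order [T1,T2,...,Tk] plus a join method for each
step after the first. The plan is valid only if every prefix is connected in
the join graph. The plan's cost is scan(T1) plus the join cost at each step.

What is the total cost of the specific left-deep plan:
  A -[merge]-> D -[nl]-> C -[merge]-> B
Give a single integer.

step 1: scan A: cost=250, card=250
step 2: join D via merge
    card(P join D) = 250*20/(125) = 40
    cost = 250 + 250*8 + 20*5 + 250 + 20 = 2620
step 3: join C via nl
    card(P join C) = 40*200/(2) = 4000
    cost = 2620 + 40*200 = 10620
step 4: join B via merge
    card(P join B) = 4000*40/(2) = 80000
    cost = 10620 + 4000*12 + 40*6 + 4000 + 40 = 62900

62900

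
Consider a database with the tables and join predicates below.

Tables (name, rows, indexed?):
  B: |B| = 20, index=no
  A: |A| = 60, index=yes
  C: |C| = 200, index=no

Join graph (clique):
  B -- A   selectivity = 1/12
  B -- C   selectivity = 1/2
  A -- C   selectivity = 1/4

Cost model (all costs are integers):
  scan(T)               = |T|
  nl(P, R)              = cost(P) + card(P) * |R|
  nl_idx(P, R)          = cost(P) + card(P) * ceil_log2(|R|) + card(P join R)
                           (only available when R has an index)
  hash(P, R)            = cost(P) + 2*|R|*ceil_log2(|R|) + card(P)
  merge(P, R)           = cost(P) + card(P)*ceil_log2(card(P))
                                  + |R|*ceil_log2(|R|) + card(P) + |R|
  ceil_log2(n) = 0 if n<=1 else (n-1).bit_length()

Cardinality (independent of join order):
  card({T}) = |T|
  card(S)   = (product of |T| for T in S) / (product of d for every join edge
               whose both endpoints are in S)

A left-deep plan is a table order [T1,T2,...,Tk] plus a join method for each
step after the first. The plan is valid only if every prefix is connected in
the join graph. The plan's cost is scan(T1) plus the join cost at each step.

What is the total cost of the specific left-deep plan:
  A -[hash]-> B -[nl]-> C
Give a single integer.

step 1: scan A: cost=60, card=60
step 2: join B via hash
    card(P join B) = 60*20/(12) = 100
    cost = 60 + 2*20*5 + 60 = 320
step 3: join C via nl
    card(P join C) = 100*200/(2*4) = 2500
    cost = 320 + 100*200 = 20320

20320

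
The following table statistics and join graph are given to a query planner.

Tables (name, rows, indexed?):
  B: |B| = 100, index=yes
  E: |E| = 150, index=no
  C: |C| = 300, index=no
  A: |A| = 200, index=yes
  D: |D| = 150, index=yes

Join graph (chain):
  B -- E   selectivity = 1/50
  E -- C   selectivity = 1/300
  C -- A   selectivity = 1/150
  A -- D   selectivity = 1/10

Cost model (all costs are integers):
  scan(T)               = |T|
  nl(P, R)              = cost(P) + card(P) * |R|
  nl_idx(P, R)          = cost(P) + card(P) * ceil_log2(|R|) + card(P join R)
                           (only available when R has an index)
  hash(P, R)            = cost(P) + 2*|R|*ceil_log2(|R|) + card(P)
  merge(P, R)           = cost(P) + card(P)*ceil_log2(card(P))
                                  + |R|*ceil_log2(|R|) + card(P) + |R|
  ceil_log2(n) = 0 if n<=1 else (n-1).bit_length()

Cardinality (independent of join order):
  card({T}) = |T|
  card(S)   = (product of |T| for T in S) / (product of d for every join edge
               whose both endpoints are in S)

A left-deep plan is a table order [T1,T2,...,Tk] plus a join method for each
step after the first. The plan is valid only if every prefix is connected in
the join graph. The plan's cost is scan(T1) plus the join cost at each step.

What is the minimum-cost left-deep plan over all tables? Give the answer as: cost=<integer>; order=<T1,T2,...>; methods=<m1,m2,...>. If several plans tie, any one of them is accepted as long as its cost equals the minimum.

Selinger DP (subsets sized 1..n):
  {B}: scan cost=100, card=100
  {E}: scan cost=150, card=150
  {C}: scan cost=300, card=300
  {A}: scan cost=200, card=200
  {D}: scan cost=150, card=150
  {BE}: card=300; try (B,nl_idx)→1500, (B,hash)→1700, (E,merge)→2250, (B,merge)→2300, (E,hash)→2600, (E,nl)→15100 …(+1); best=1500 via (B,nl_idx)
  {CE}: card=150; try (E,hash)→3000, (C,merge)→4500, (E,merge)→4650, (C,hash)→5700, (C,nl)→45150, (E,nl)→45300; best=3000 via (E,hash)
  {AC}: card=400; try (A,nl_idx)→3100, (A,hash)→3800, (C,merge)→5000, (A,merge)→5100, (C,hash)→5800, (C,nl)→60200 …(+1); best=3100 via (A,nl_idx)
  {AD}: card=3000; try (D,hash)→2800, (A,merge)→3300, (D,merge)→3350, (A,hash)→3500, (A,nl_idx)→4350, (D,nl_idx)→4800 …(+2); best=2800 via (D,hash)
  {BCE}: card=300; try (B,nl_idx)→4350, (B,hash)→4550, (B,merge)→5150, (C,hash)→7200, (C,merge)→7500, (B,nl)→18000 …(+1); best=4350 via (B,nl_idx)
  {ACE}: card=200; try (A,nl_idx)→4400, (E,hash)→5900, (A,merge)→6150, (A,hash)→6350, (E,merge)→8450, (A,nl)→33000 …(+1); best=4400 via (A,nl_idx)
  {ACD}: card=6000; try (D,hash)→5900, (D,merge)→8450, (C,hash)→11200, (D,nl_idx)→12300, (C,merge)→44800, (D,nl)→63100 …(+1); best=5900 via (D,hash)
  {ABCE}: card=400; try (B,hash)→6000, (B,nl_idx)→6200, (B,merge)→7000, (A,nl_idx)→7150, (A,hash)→7850, (A,merge)→9150 …(+2); best=6000 via (B,hash)
  {ACDE}: card=3000; try (D,hash)→7000, (D,merge)→7550, (D,nl_idx)→9000, (E,hash)→14300, (D,nl)→34400, (E,merge)→91250 …(+1); best=7000 via (D,hash)
  {ABCDE}: card=6000; try (D,hash)→8800, (D,merge)→11350, (B,hash)→11400, (D,nl_idx)→15200, (B,nl_idx)→34000, (B,merge)→46800 …(+2); best=8800 via (D,hash)

cost=8800; order=C,E,A,B,D; methods=hash,nl_idx,hash,hash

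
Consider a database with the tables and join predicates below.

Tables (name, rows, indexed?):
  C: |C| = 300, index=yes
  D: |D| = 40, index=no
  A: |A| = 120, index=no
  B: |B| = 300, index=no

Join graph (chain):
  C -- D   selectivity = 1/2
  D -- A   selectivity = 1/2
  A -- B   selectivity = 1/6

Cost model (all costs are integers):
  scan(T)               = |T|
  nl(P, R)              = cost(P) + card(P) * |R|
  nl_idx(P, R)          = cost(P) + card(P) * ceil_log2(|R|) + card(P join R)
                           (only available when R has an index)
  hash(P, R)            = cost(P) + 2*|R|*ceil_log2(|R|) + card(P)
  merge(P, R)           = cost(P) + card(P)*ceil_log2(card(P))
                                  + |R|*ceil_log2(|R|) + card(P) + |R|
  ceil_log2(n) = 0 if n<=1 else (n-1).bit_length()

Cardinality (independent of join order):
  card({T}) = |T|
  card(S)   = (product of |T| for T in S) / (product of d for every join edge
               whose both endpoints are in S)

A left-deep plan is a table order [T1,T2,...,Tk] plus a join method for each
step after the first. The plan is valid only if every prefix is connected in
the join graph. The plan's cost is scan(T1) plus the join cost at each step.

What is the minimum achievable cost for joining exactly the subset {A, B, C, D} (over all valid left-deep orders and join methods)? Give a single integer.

133920

Selinger DP over subsets of {A,B,C,D}:
  {C}: scan cost=300, card=300
  {D}: scan cost=40, card=40
  {A}: scan cost=120, card=120
  {B}: scan cost=300, card=300
  {CD}: card=6000; try (D,hash)→1080, (C,merge)→3320, (D,merge)→3580, (C,hash)→5480, (C,nl_idx)→6400, (C,nl)→12040 …(+1); best=1080 via (D,hash)
  {AD}: card=2400; try (D,hash)→720, (A,merge)→1280, (D,merge)→1360, (A,hash)→1760, (A,nl)→4840, (D,nl)→4920; best=720 via (D,hash)
  {AB}: card=6000; try (A,hash)→2280, (B,merge)→4080, (A,merge)→4260, (B,hash)→5640, (B,nl)→36120, (A,nl)→36300; best=2280 via (A,hash)
  {ACD}: card=360000; try (C,hash)→8520, (A,hash)→8760, (C,merge)→34920, (A,merge)→86040, (C,nl_idx)→382320, (C,nl)→720720 …(+1); best=8520 via (C,hash)
  {ABD}: card=120000; try (B,hash)→8520, (D,hash)→8760, (B,merge)→34920, (D,merge)→86560, (D,nl)→242280, (B,nl)→720720; best=8520 via (B,hash)
  {ABCD}: card=18000000; try (C,hash)→133920, (B,hash)→373920, (C,merge)→2171520, (B,merge)→7211520, (C,nl_idx)→19088520, (C,nl)→36008520 …(+1); best=133920 via (C,hash)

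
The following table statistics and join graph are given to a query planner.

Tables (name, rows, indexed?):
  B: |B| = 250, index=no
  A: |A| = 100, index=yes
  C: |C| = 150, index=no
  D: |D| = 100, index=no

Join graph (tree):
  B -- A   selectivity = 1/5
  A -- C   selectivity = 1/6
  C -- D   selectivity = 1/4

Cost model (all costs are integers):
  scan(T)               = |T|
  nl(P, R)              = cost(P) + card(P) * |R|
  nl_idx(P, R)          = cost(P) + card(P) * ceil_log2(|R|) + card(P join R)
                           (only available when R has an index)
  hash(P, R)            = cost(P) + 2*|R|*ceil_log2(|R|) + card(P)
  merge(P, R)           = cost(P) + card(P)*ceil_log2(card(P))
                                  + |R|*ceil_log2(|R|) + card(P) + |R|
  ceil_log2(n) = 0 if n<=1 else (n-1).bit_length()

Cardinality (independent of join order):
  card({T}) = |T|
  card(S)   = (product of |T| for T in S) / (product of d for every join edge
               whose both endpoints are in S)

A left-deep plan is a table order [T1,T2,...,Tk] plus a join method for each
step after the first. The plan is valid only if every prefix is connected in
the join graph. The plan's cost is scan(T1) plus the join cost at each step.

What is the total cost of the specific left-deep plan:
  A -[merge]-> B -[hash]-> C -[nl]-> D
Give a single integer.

12510550

step 1: scan A: cost=100, card=100
step 2: join B via merge
    card(P join B) = 100*250/(5) = 5000
    cost = 100 + 100*7 + 250*8 + 100 + 250 = 3150
step 3: join C via hash
    card(P join C) = 5000*150/(6) = 125000
    cost = 3150 + 2*150*8 + 5000 = 10550
step 4: join D via nl
    card(P join D) = 125000*100/(4) = 3125000
    cost = 10550 + 125000*100 = 12510550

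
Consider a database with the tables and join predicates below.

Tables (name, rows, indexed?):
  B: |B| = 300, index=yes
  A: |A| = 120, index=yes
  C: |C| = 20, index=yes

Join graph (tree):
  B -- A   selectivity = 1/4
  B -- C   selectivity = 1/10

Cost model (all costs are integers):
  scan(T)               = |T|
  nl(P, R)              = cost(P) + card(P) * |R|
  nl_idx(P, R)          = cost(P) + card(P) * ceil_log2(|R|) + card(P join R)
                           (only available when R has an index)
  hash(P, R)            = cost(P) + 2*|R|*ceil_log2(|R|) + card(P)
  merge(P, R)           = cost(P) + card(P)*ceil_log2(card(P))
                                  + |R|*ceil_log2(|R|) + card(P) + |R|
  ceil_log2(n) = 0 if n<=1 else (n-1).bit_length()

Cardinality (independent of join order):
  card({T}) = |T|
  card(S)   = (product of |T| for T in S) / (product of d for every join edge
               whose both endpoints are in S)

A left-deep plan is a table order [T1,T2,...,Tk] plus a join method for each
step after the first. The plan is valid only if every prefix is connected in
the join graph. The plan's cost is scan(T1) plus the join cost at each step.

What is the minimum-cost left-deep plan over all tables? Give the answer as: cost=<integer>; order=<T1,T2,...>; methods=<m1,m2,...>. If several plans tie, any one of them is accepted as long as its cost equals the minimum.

Selinger DP (subsets sized 1..n):
  {B}: scan cost=300, card=300
  {A}: scan cost=120, card=120
  {C}: scan cost=20, card=20
  {AB}: card=9000; try (A,hash)→2280, (B,merge)→4080, (A,merge)→4260, (B,hash)→5640, (B,nl_idx)→10200, (A,nl_idx)→11400 …(+2); best=2280 via (A,hash)
  {BC}: card=600; try (C,hash)→800, (B,nl_idx)→800, (C,nl_idx)→2400, (B,merge)→3140, (C,merge)→3420, (B,hash)→5440 …(+2); best=800 via (C,hash)
  {ABC}: card=18000; try (A,hash)→3080, (A,merge)→8360, (C,hash)→11480, (A,nl_idx)→23000, (C,nl_idx)→65280, (A,nl)→72800 …(+2); best=3080 via (A,hash)

cost=3080; order=B,C,A; methods=hash,hash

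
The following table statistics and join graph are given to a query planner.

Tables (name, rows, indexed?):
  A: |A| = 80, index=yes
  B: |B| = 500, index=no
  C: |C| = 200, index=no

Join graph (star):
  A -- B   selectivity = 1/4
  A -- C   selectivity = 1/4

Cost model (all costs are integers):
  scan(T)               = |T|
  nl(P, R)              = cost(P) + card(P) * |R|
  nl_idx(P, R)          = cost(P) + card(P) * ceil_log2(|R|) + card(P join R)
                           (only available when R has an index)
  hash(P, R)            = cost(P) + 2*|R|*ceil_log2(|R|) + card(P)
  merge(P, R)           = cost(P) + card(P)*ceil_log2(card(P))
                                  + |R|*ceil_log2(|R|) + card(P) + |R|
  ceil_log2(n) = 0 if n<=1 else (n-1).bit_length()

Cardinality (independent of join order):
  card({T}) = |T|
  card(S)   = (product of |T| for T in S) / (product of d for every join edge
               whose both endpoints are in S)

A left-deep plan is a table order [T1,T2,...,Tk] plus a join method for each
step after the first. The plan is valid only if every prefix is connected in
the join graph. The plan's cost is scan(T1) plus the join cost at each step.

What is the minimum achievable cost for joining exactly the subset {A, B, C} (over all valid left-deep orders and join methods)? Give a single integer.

Selinger DP over subsets of {A,B,C}:
  {A}: scan cost=80, card=80
  {B}: scan cost=500, card=500
  {C}: scan cost=200, card=200
  {AB}: card=10000; try (A,hash)→2120, (B,merge)→5720, (A,merge)→6140, (B,hash)→9160, (A,nl_idx)→14000, (B,nl)→40080 …(+1); best=2120 via (A,hash)
  {AC}: card=4000; try (A,hash)→1520, (C,merge)→2520, (A,merge)→2640, (C,hash)→3360, (A,nl_idx)→5600, (C,nl)→16080 …(+1); best=1520 via (A,hash)
  {ABC}: card=500000; try (B,hash)→14520, (C,hash)→15320, (B,merge)→58520, (C,merge)→153920, (B,nl)→2001520, (C,nl)→2002120; best=14520 via (B,hash)

14520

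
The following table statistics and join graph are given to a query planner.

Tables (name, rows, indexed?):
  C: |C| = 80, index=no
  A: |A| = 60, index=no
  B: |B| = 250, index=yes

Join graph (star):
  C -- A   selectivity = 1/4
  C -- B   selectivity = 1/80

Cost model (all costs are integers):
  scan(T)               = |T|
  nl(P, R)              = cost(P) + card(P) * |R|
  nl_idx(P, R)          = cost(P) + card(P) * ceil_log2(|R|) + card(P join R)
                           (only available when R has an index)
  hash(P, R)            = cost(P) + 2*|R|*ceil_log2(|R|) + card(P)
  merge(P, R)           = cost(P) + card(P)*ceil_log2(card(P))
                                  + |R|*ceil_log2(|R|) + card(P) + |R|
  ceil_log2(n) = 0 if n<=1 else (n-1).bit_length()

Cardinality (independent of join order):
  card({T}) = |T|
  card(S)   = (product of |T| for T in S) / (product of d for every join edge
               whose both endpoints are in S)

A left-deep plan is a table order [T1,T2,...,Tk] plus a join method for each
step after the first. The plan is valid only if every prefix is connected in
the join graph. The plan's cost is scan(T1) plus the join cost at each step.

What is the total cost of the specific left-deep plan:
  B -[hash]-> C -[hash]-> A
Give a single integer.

2590

step 1: scan B: cost=250, card=250
step 2: join C via hash
    card(P join C) = 250*80/(80) = 250
    cost = 250 + 2*80*7 + 250 = 1620
step 3: join A via hash
    card(P join A) = 250*60/(4) = 3750
    cost = 1620 + 2*60*6 + 250 = 2590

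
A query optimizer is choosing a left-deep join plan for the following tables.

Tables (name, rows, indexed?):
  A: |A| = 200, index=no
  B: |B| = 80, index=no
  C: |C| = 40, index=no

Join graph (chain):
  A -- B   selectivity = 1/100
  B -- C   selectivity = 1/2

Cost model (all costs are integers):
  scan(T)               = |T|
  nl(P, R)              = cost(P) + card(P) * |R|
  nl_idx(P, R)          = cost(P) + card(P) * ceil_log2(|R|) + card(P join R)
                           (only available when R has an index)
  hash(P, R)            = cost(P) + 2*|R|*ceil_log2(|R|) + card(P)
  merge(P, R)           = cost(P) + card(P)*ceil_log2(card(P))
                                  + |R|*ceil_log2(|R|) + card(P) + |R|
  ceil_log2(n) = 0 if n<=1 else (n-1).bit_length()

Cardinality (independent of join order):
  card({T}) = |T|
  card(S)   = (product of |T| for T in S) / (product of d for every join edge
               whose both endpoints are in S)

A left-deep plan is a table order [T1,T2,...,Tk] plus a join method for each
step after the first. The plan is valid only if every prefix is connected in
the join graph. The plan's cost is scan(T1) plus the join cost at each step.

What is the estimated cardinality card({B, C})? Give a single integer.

1600

Tables in S: B(80), C(40)
Edges inside S: B-C(d=2)
numerator = 80 * 40 = 3200
denominator = 2 = 2
card(S) = 3200 / 2 = 1600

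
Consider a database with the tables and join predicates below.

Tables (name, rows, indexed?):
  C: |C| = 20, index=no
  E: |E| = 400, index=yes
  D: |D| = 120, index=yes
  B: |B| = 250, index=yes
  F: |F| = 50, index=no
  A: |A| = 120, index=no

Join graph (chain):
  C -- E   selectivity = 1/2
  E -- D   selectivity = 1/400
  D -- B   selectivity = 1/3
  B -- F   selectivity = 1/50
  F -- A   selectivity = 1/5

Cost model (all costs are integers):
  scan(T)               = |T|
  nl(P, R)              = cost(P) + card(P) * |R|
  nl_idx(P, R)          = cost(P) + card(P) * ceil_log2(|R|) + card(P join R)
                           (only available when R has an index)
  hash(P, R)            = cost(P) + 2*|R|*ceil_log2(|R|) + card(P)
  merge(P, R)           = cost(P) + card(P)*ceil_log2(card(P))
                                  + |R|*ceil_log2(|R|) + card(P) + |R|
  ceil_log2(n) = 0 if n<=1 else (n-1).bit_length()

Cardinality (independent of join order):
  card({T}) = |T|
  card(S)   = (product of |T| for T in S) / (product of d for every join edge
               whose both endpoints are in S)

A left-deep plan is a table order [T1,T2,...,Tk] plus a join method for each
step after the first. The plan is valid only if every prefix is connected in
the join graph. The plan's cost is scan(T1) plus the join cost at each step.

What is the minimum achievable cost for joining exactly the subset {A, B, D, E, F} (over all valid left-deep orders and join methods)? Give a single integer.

26810

Selinger DP over subsets of {A,B,D,E,F}:
  {E}: scan cost=400, card=400
  {D}: scan cost=120, card=120
  {B}: scan cost=250, card=250
  {F}: scan cost=50, card=50
  {A}: scan cost=120, card=120
  {DE}: card=120; try (E,nl_idx)→1320, (D,hash)→2480, (D,nl_idx)→3320, (E,merge)→5080, (D,merge)→5360, (E,hash)→7440 …(+2); best=1320 via (E,nl_idx)
  {BD}: card=10000; try (D,hash)→2180, (B,merge)→3330, (D,merge)→3460, (B,hash)→4240, (B,nl_idx)→11080, (D,nl_idx)→12000 …(+2); best=2180 via (D,hash)
  {BF}: card=250; try (B,nl_idx)→700, (F,hash)→1100, (B,merge)→2650, (F,merge)→2850, (B,hash)→4100, (B,nl)→12550 …(+1); best=700 via (B,nl_idx)
  {AF}: card=1200; try (F,hash)→840, (A,merge)→1360, (F,merge)→1430, (A,hash)→1780, (A,nl)→6050, (F,nl)→6120; best=840 via (F,hash)
  {BDE}: card=10000; try (B,merge)→4530, (B,hash)→5440, (B,nl_idx)→12280, (E,hash)→19380, (B,nl)→31320, (E,nl_idx)→102180 …(+2); best=4530 via (B,merge)
  {BDF}: card=10000; try (D,hash)→2630, (D,merge)→3910, (D,nl_idx)→12450, (F,hash)→12780, (D,nl)→30700, (F,merge)→152530 …(+1); best=2630 via (D,hash)
  {ABF}: card=6000; try (A,hash)→2630, (A,merge)→3910, (B,hash)→6040, (B,nl_idx)→16440, (B,merge)→17490, (A,nl)→30700 …(+1); best=2630 via (A,hash)
  {BDEF}: card=10000; try (F,hash)→15130, (E,hash)→19830, (E,nl_idx)→102630, (F,merge)→154880, (E,merge)→156630, (F,nl)→504530 …(+1); best=15130 via (F,hash)
  {ABDF}: card=240000; try (D,hash)→10310, (A,hash)→14310, (D,merge)→87590, (A,merge)→153590, (D,nl_idx)→284630, (D,nl)→722630 …(+1); best=10310 via (D,hash)
  {ABDEF}: card=240000; try (A,hash)→26810, (A,merge)→166090, (E,hash)→257510, (A,nl)→1215130, (E,nl_idx)→2410310, (E,merge)→4574310 …(+1); best=26810 via (A,hash)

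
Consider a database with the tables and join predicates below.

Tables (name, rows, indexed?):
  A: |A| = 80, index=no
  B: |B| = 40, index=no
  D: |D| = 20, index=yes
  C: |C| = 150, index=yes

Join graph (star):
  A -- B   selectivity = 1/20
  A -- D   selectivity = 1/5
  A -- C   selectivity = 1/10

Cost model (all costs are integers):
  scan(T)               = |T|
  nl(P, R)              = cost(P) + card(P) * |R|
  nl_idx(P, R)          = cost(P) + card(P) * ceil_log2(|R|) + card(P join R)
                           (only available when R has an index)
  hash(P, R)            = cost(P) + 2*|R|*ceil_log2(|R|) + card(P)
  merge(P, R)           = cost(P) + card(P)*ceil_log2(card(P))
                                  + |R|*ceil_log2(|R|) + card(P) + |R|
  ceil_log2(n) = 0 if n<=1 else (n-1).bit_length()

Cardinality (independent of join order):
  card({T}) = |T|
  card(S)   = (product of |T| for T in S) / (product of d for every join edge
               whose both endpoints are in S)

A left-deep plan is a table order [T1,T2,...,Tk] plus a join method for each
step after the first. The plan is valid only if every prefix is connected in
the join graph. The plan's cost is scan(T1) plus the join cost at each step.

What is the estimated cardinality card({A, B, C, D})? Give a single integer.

Tables in S: A(80), B(40), C(150), D(20)
Edges inside S: A-B(d=20), A-D(d=5), A-C(d=10)
numerator = 80 * 40 * 150 * 20 = 9600000
denominator = 20 * 5 * 10 = 1000
card(S) = 9600000 / 1000 = 9600

9600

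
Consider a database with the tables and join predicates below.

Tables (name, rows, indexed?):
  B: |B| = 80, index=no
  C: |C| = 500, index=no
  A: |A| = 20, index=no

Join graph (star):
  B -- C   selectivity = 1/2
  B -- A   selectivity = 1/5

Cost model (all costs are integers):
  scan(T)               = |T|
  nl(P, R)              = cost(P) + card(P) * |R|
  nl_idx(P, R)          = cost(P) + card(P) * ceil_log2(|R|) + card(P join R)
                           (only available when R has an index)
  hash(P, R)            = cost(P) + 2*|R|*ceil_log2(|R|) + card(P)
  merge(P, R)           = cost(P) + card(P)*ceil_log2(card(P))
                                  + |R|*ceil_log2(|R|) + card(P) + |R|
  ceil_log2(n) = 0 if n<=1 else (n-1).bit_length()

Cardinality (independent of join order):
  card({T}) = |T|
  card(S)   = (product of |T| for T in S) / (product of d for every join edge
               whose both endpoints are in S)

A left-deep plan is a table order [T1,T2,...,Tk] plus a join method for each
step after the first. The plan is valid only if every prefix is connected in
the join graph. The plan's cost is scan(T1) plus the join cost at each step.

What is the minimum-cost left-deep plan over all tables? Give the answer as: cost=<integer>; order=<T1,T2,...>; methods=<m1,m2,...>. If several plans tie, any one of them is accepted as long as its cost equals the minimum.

Selinger DP (subsets sized 1..n):
  {B}: scan cost=80, card=80
  {C}: scan cost=500, card=500
  {A}: scan cost=20, card=20
  {BC}: card=20000; try (B,hash)→2120, (C,merge)→5720, (B,merge)→6140, (C,hash)→9160, (C,nl)→40080, (B,nl)→40500; best=2120 via (B,hash)
  {AB}: card=320; try (A,hash)→360, (B,merge)→780, (A,merge)→840, (B,hash)→1160, (B,nl)→1620, (A,nl)→1680; best=360 via (A,hash)
  {ABC}: card=80000; try (C,merge)→8560, (C,hash)→9680, (A,hash)→22320, (C,nl)→160360, (A,merge)→322240, (A,nl)→402120; best=8560 via (C,merge)

cost=8560; order=B,A,C; methods=hash,merge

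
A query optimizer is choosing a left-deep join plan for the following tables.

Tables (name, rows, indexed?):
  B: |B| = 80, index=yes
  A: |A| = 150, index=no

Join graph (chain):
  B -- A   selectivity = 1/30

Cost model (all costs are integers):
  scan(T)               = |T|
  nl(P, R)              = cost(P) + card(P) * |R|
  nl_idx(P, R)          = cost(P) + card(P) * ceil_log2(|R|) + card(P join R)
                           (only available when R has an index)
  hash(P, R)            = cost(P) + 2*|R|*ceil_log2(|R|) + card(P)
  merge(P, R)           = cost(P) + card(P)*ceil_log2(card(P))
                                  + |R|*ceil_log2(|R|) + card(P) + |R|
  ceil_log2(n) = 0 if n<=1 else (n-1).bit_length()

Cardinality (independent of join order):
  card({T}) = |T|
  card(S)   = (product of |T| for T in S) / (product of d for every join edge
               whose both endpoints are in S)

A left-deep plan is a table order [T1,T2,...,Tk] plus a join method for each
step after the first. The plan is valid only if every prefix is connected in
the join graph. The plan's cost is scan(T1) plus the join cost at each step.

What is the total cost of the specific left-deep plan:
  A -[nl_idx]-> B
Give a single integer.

1600

step 1: scan A: cost=150, card=150
step 2: join B via nl_idx
    card(P join B) = 150*80/(30) = 400
    cost = 150 + 150*7 + 400 = 1600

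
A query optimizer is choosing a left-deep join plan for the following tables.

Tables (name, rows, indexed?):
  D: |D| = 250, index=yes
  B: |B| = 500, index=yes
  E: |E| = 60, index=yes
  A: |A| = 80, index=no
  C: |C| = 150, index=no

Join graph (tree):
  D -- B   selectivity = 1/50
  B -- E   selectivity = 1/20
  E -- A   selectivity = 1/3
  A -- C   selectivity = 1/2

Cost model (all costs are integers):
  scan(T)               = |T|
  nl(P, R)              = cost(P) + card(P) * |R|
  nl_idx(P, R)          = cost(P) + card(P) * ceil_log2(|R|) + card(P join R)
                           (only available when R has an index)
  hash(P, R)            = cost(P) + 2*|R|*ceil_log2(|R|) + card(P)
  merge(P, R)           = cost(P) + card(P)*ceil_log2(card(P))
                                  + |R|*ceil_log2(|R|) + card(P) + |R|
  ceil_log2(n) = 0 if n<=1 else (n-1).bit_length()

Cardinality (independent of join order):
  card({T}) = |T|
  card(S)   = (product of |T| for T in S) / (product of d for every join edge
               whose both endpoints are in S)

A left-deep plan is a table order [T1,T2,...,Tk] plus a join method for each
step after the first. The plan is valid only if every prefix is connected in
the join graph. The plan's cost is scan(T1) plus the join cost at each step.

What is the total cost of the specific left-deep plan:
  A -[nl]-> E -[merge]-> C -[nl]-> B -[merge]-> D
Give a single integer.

129027680

step 1: scan A: cost=80, card=80
step 2: join E via nl
    card(P join E) = 80*60/(3) = 1600
    cost = 80 + 80*60 = 4880
step 3: join C via merge
    card(P join C) = 1600*150/(2) = 120000
    cost = 4880 + 1600*11 + 150*8 + 1600 + 150 = 25430
step 4: join B via nl
    card(P join B) = 120000*500/(20) = 3000000
    cost = 25430 + 120000*500 = 60025430
step 5: join D via merge
    card(P join D) = 3000000*250/(50) = 15000000
    cost = 60025430 + 3000000*22 + 250*8 + 3000000 + 250 = 129027680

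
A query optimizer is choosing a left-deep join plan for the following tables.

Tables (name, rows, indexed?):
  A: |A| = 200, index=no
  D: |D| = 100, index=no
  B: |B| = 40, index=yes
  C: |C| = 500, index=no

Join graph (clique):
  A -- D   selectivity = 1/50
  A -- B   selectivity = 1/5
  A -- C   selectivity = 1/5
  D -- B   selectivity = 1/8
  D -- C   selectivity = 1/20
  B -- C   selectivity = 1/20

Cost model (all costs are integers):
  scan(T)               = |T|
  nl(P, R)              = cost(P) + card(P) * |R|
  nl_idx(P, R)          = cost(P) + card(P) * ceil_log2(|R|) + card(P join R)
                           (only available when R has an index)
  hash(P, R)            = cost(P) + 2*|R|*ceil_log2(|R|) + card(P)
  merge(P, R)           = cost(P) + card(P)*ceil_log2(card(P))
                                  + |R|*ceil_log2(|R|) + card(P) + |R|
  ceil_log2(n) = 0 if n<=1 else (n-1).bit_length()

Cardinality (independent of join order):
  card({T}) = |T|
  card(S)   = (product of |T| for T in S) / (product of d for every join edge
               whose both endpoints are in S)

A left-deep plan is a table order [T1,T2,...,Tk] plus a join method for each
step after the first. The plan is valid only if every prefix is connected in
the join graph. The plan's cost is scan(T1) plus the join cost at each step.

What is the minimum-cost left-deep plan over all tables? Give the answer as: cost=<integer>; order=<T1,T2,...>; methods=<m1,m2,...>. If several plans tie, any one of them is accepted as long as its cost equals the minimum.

cost=7705; order=C,B,D,A; methods=hash,hash,hash

Selinger DP (subsets sized 1..n):
  {A}: scan cost=200, card=200
  {D}: scan cost=100, card=100
  {B}: scan cost=40, card=40
  {C}: scan cost=500, card=500
  {AD}: card=400; try (D,hash)→1800, (A,merge)→2700, (D,merge)→2800, (A,hash)→3400, (A,nl)→20100, (D,nl)→20200; best=1800 via (D,hash)
  {AB}: card=1600; try (B,hash)→880, (A,merge)→2120, (B,merge)→2280, (B,nl_idx)→3000, (A,hash)→3280, (A,nl)→8040 …(+1); best=880 via (B,hash)
  {AC}: card=20000; try (A,hash)→4200, (C,merge)→7000, (A,merge)→7300, (C,hash)→9400, (C,nl)→100200, (A,nl)→100500; best=4200 via (A,hash)
  {BD}: card=500; try (B,hash)→680, (D,merge)→1120, (B,merge)→1180, (B,nl_idx)→1200, (D,hash)→1480, (D,nl)→4040 …(+1); best=680 via (B,hash)
  {CD}: card=2500; try (D,hash)→2400, (C,merge)→5900, (D,merge)→6300, (C,hash)→9200, (C,nl)→50100, (D,nl)→50500; best=2400 via (D,hash)
  {BC}: card=1000; try (B,hash)→1480, (B,nl_idx)→4500, (C,merge)→5320, (B,merge)→5780, (C,hash)→9080, (C,nl)→20040 …(+1); best=1480 via (B,hash)
  {ABD}: card=400; try (B,hash)→2680, (D,hash)→3880, (A,hash)→4380, (B,nl_idx)→4600, (B,merge)→6080, (A,merge)→7480 …(+4); best=2680 via (B,hash)
  {ACD}: card=2000; try (A,hash)→8100, (C,merge)→10800, (C,hash)→11200, (D,hash)→25600, (A,merge)→36700, (C,nl)→201800 …(+3); best=8100 via (A,hash)
  {ABC}: card=8000; try (A,hash)→5680, (C,hash)→11480, (A,merge)→14280, (B,hash)→24680, (C,merge)→25080, (B,nl_idx)→132200 …(+4); best=5680 via (A,hash)
  {BCD}: card=625; try (D,hash)→3880, (B,hash)→5380, (C,hash)→10180, (C,merge)→10680, (D,merge)→13280, (B,nl_idx)→18025 …(+4); best=3880 via (D,hash)
  {ABCD}: card=100; try (A,hash)→7705, (B,hash)→10580, (C,merge)→11680, (C,hash)→12080, (A,merge)→12555, (D,hash)→15080 …(+7); best=7705 via (A,hash)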